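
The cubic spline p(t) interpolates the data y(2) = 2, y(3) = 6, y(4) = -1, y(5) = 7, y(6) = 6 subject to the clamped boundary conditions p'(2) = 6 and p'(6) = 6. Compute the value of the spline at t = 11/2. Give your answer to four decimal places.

6.1920

Let M_i = p''(x_i). Step sizes h_i = 1, 1, 1, 1; slopes of the chords Δ_i = (y_(i+1) - y_i)/h_i = 4, -7, 8, -1.
  1·M_0 + 4·M_1 + 1·M_2 = 6(Δ_1 - Δ_0) = -66
  1·M_1 + 4·M_2 + 1·M_3 = 6(Δ_2 - Δ_1) = 90
  1·M_2 + 4·M_3 + 1·M_4 = 6(Δ_3 - Δ_2) = -54
Clamped end conditions give two more equations: 2h_0·M_0 + h_0·M_1 = 6(Δ_0 - p'(2)) = -12 and h_3·M_3 + 2h_3·M_4 = 6(p'(6) - Δ_3) = 42.
Solving the tridiagonal system: M_0 = 111/14, M_1 = -195/7, M_2 = 75/2, M_3 = -225/7, M_4 = 519/14.
On [5, 6], p(t) = 7 + 99/28·(t - 5) - 225/14·(t - 5)² + 323/28·(t - 5)³.
With (t - 5) = 1/2: p(11/2) = 1387/224.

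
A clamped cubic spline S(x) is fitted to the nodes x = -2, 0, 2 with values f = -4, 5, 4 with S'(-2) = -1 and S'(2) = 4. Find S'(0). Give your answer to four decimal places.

2.2500

Let M_i = S''(x_i). Step sizes h_i = 2, 2; slopes of the chords Δ_i = (y_(i+1) - y_i)/h_i = 9/2, -1/2.
  2·M_0 + 8·M_1 + 2·M_2 = 6(Δ_1 - Δ_0) = -30
Clamped end conditions give two more equations: 2h_0·M_0 + h_0·M_1 = 6(Δ_0 - S'(-2)) = 33 and h_1·M_1 + 2h_1·M_2 = 6(S'(2) - Δ_1) = 27.
Forward elimination and back-substitution give M_0 = 53/4, M_1 = -10, M_2 = 47/4.
On [0, 2], S'(x) = b_1 + 2c_1·x + 3d_1·x² with b_1 = Δ_1 - h_1(2M_1 + M_2)/6 = 9/4, c_1 = M_1/2 = -5, d_1 = (M_2 - M_1)/(6h_1) = 29/16. So S'(0) = 9/4.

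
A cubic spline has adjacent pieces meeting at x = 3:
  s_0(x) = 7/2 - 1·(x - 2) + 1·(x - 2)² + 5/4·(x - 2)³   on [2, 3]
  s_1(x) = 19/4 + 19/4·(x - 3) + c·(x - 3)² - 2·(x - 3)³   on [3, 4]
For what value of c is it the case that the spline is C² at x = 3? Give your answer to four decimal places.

4.7500

s_0''(x) = 2 + 15/2·(x - 2), so s_0''(3) = 19/2. On the right, s_1''(3) = 2c, so c = 19/4.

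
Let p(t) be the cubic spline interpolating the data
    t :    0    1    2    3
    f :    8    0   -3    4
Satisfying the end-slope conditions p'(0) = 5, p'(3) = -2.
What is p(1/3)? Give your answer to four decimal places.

7.4864

Let m_i = p''(x_i). Step sizes h_i = 1, 1, 1; slopes of the chords Δ_i = (y_(i+1) - y_i)/h_i = -8, -3, 7.
  1·m_0 + 4·m_1 + 1·m_2 = 6(Δ_1 - Δ_0) = 30
  1·m_1 + 4·m_2 + 1·m_3 = 6(Δ_2 - Δ_1) = 60
Clamped end conditions give two more equations: 2h_0·m_0 + h_0·m_1 = 6(Δ_0 - p'(0)) = -78 and h_2·m_2 + 2h_2·m_3 = 6(p'(3) - Δ_2) = -54.
Solving: m_0 = -688/15, m_1 = 206/15, m_2 = 314/15, m_3 = -562/15.
On [0, 1], p(t) = 8 + 5·t - 344/15·t² + 149/15·t³.
With t = 1/3: p(1/3) = 3032/405.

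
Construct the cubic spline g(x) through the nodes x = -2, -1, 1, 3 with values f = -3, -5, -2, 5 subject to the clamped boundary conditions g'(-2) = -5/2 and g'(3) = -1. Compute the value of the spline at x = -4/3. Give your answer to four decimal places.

With M_i denoting the second derivative at x_i, h_i = 1, 2, 2, and Δ_i = (y_(i+1) − y_i)/h_i = -2, 3/2, 7/2:
  1·M_0 + 6·M_1 + 2·M_2 = 6(Δ_1 - Δ_0) = 21
  2·M_1 + 8·M_2 + 2·M_3 = 6(Δ_2 - Δ_1) = 12
Clamped end conditions give two more equations: 2h_0·M_0 + h_0·M_1 = 6(Δ_0 - g'(-2)) = 3 and h_2·M_2 + 2h_2·M_3 = 6(g'(3) - Δ_2) = -27.
Solving: M_0 = 6/23, M_1 = 57/23, M_2 = 135/46, M_3 = -189/23.
On [-2, -1], g(x) = -3 - 5/2·(x + 2) + 3/23·(x + 2)² + 17/46·(x + 2)³.
With (x + 2) = 2/3: g(-4/3) = -2794/621.

-4.4992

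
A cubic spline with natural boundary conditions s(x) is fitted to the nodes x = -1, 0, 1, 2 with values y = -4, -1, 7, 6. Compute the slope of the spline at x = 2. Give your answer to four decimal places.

-3.7333

Write m_i for s''(x_i). With h_i = 1, 1, 1 and divided differences Δ_i = 3, 8, -1, the continuity of s' gives the tridiagonal system
  1·m_0 + 4·m_1 + 1·m_2 = 6(Δ_1 - Δ_0) = 30
  1·m_1 + 4·m_2 + 1·m_3 = 6(Δ_2 - Δ_1) = -54
Natural end conditions: m_0 = m_3 = 0.
Forward elimination and back-substitution give m_0 = 0, m_1 = 58/5, m_2 = -82/5, m_3 = 0.
On [1, 2], s'(x) = b_2 + 2c_2·(x - 1) + 3d_2·(x - 1)² with b_2 = Δ_2 - h_2(2m_2 + m_3)/6 = 67/15, c_2 = m_2/2 = -41/5, d_2 = (m_3 - m_2)/(6h_2) = 41/15. So s'(2) = -56/15.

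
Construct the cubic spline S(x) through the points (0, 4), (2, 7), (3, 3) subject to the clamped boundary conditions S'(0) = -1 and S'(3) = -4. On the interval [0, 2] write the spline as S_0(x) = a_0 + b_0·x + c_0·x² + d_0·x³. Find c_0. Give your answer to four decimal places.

4.1250

With M_i denoting the second derivative at x_i, h_i = 2, 1, and Δ_i = (y_(i+1) − y_i)/h_i = 3/2, -4:
  2·M_0 + 6·M_1 + 1·M_2 = 6(Δ_1 - Δ_0) = -33
Clamped end conditions give two more equations: 2h_0·M_0 + h_0·M_1 = 6(Δ_0 - S'(0)) = 15 and h_1·M_1 + 2h_1·M_2 = 6(S'(3) - Δ_1) = 0.
Hence M_0 = 33/4, M_1 = -9, M_2 = 9/2.
On [0, 2], with S_0(x) = a_0 + b_0·x + c_0·x² + d_0·x³: c_0 = M_0/2 = 33/8, d_0 = (M_1 - M_0)/(6h_0) = -23/16, b_0 = Δ_0 - h_0(2M_0 + M_1)/6 = -1.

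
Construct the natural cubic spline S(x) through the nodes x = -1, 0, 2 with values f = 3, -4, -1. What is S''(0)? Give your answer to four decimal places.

8.5000

With M_i denoting the second derivative at x_i, h_i = 1, 2, and Δ_i = (y_(i+1) − y_i)/h_i = -7, 3/2:
  1·M_0 + 6·M_1 + 2·M_2 = 6(Δ_1 - Δ_0) = 51
Natural end conditions: M_0 = M_2 = 0.
Solving the tridiagonal system: M_0 = 0, M_1 = 17/2, M_2 = 0.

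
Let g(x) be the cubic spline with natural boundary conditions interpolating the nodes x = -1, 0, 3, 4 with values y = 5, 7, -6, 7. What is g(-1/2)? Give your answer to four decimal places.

6.7000

Write m_i for g''(x_i). With h_i = 1, 3, 1 and divided differences Δ_i = 2, -13/3, 13, the continuity of g' gives the tridiagonal system
  1·m_0 + 8·m_1 + 3·m_2 = 6(Δ_1 - Δ_0) = -38
  3·m_1 + 8·m_2 + 1·m_3 = 6(Δ_2 - Δ_1) = 104
Natural end conditions: m_0 = m_3 = 0.
Solving: m_0 = 0, m_1 = -56/5, m_2 = 86/5, m_3 = 0.
On [-1, 0], g(x) = 5 + 58/15·(x + 1) + 0·(x + 1)² - 28/15·(x + 1)³.
With (x + 1) = 1/2: g(-1/2) = 67/10.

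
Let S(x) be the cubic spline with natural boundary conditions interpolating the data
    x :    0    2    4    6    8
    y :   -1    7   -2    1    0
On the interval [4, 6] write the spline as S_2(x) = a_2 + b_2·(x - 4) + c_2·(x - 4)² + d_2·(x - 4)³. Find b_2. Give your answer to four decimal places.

Put M_i = S'' at the i-th knot. Here h = (2, 2, 2, 2) and Δ = (4, -9/2, 3/2, -1/2), so the interior equations h_(i-1)·M_(i-1) + 2(h_(i-1)+h_i)·M_i + h_i·M_(i+1) = 6(Δ_i − Δ_(i-1)) read
  2·M_0 + 8·M_1 + 2·M_2 = 6(Δ_1 - Δ_0) = -51
  2·M_1 + 8·M_2 + 2·M_3 = 6(Δ_2 - Δ_1) = 36
  2·M_2 + 8·M_3 + 2·M_4 = 6(Δ_3 - Δ_2) = -12
Natural end conditions: M_0 = M_4 = 0.
Solving: M_0 = 0, M_1 = -921/112, M_2 = 207/28, M_3 = -375/112, M_4 = 0.
On [4, 6], with S_2(x) = a_2 + b_2·(x - 4) + c_2·(x - 4)² + d_2·(x - 4)³: c_2 = M_2/2 = 207/56, d_2 = (M_3 - M_2)/(6h_2) = -401/448, b_2 = Δ_2 - h_2(2M_2 + M_3)/6 = -37/16.

-2.3125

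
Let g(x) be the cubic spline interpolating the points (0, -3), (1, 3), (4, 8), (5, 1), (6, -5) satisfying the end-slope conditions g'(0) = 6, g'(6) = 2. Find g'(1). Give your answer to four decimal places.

5.6930

With σ_i denoting the second derivative at x_i, h_i = 1, 3, 1, 1, and Δ_i = (y_(i+1) − y_i)/h_i = 6, 5/3, -7, -6:
  1·σ_0 + 8·σ_1 + 3·σ_2 = 6(Δ_1 - Δ_0) = -26
  3·σ_1 + 8·σ_2 + 1·σ_3 = 6(Δ_2 - Δ_1) = -52
  1·σ_2 + 4·σ_3 + 1·σ_4 = 6(Δ_3 - Δ_2) = 6
Clamped end conditions give two more equations: 2h_0·σ_0 + h_0·σ_1 = 6(Δ_0 - g'(0)) = 0 and h_3·σ_3 + 2h_3·σ_4 = 6(g'(6) - Δ_3) = 48.
Solving the tridiagonal system: σ_0 = 35/57, σ_1 = -70/57, σ_2 = -319/57, σ_3 = -202/57, σ_4 = 1469/57.
On [1, 4], g'(x) = b_1 + 2c_1·(x - 1) + 3d_1·(x - 1)² with b_1 = Δ_1 - h_1(2σ_1 + σ_2)/6 = 649/114, c_1 = σ_1/2 = -35/57, d_1 = (σ_2 - σ_1)/(6h_1) = -83/342. So g'(1) = 649/114.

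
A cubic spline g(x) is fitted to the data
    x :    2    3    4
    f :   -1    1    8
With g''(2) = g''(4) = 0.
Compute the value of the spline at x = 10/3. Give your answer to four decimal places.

2.8704

Write σ_i for g''(x_i). With h_i = 1, 1 and divided differences Δ_i = 2, 7, the continuity of g' gives the tridiagonal system
  1·σ_0 + 4·σ_1 + 1·σ_2 = 6(Δ_1 - Δ_0) = 30
Natural end conditions: σ_0 = σ_2 = 0.
Solving the tridiagonal system: σ_0 = 0, σ_1 = 15/2, σ_2 = 0.
On [3, 4], g(x) = 1 + 9/2·(x - 3) + 15/4·(x - 3)² - 5/4·(x - 3)³.
With (x - 3) = 1/3: g(10/3) = 155/54.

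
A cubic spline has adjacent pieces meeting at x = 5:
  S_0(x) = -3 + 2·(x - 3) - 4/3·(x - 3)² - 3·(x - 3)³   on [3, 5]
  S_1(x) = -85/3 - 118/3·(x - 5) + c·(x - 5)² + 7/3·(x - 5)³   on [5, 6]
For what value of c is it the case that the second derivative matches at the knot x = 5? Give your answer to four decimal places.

S_0''(x) = -8/3 - 18·(x - 3), so S_0''(5) = -116/3. On the right, S_1''(5) = 2c, so c = -58/3.

-19.3333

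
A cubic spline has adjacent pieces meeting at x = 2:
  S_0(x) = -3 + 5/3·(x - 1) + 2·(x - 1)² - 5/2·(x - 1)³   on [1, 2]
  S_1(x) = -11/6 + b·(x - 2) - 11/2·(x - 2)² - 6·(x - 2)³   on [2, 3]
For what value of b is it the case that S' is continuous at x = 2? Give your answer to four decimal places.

-1.8333

S_0'(x) = 5/3 + 4·(x - 1) - 15/2·(x - 1)², so S_0'(2) = -11/6. On the right, S_1'(2) = b, so b = -11/6.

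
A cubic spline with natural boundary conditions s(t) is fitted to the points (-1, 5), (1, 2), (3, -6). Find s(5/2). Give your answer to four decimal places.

Put σ_i = s'' at the i-th knot. Here h = (2, 2) and Δ = (-3/2, -4), so the interior equations h_(i-1)·σ_(i-1) + 2(h_(i-1)+h_i)·σ_i + h_i·σ_(i+1) = 6(Δ_i − Δ_(i-1)) read
  2·σ_0 + 8·σ_1 + 2·σ_2 = 6(Δ_1 - Δ_0) = -15
Natural end conditions: σ_0 = σ_2 = 0.
Hence σ_0 = 0, σ_1 = -15/8, σ_2 = 0.
On [1, 3], s(t) = 2 - 11/4·(t - 1) - 15/16·(t - 1)² + 5/32·(t - 1)³.
With (t - 1) = 3/2: s(5/2) = -949/256.

-3.7070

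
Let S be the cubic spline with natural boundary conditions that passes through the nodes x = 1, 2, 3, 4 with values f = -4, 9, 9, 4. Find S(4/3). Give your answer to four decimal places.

Let σ_i = S''(x_i). Step sizes h_i = 1, 1, 1; slopes of the chords Δ_i = (y_(i+1) - y_i)/h_i = 13, 0, -5.
  1·σ_0 + 4·σ_1 + 1·σ_2 = 6(Δ_1 - Δ_0) = -78
  1·σ_1 + 4·σ_2 + 1·σ_3 = 6(Δ_2 - Δ_1) = -30
Natural end conditions: σ_0 = σ_3 = 0.
Forward elimination and back-substitution give σ_0 = 0, σ_1 = -94/5, σ_2 = -14/5, σ_3 = 0.
On [1, 2], S(x) = -4 + 242/15·(x - 1) + 0·(x - 1)² - 47/15·(x - 1)³.
With (x - 1) = 1/3: S(4/3) = 511/405.

1.2617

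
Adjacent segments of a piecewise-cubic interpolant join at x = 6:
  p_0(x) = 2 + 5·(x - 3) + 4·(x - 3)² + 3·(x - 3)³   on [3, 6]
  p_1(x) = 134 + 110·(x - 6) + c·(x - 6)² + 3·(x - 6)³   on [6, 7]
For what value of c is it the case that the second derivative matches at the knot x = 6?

31

p_0''(x) = 8 + 18·(x - 3), so p_0''(6) = 62. On the right, p_1''(6) = 2c, so c = 31.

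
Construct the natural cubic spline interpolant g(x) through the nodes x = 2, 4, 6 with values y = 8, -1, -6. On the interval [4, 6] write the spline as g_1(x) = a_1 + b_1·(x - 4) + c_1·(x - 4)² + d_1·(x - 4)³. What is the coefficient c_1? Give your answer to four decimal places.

0.7500

Let M_i = g''(x_i). Step sizes h_i = 2, 2; slopes of the chords Δ_i = (y_(i+1) - y_i)/h_i = -9/2, -5/2.
  2·M_0 + 8·M_1 + 2·M_2 = 6(Δ_1 - Δ_0) = 12
Natural end conditions: M_0 = M_2 = 0.
Solving: M_0 = 0, M_1 = 3/2, M_2 = 0.
On [4, 6], with g_1(x) = a_1 + b_1·(x - 4) + c_1·(x - 4)² + d_1·(x - 4)³: c_1 = M_1/2 = 3/4, d_1 = (M_2 - M_1)/(6h_1) = -1/8, b_1 = Δ_1 - h_1(2M_1 + M_2)/6 = -7/2.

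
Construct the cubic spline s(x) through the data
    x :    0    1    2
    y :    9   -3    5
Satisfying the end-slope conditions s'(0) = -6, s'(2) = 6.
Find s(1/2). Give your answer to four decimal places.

2.6250

Put M_i = s'' at the i-th knot. Here h = (1, 1) and Δ = (-12, 8), so the interior equations h_(i-1)·M_(i-1) + 2(h_(i-1)+h_i)·M_i + h_i·M_(i+1) = 6(Δ_i − Δ_(i-1)) read
  1·M_0 + 4·M_1 + 1·M_2 = 6(Δ_1 - Δ_0) = 120
Clamped end conditions give two more equations: 2h_0·M_0 + h_0·M_1 = 6(Δ_0 - s'(0)) = -36 and h_1·M_1 + 2h_1·M_2 = 6(s'(2) - Δ_1) = -12.
Solving the tridiagonal system: M_0 = -42, M_1 = 48, M_2 = -30.
On [0, 1], s(x) = 9 - 6·x - 21·x² + 15·x³.
With x = 1/2: s(1/2) = 21/8.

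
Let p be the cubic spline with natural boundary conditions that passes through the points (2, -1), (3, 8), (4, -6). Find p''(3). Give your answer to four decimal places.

-34.5000

Put m_i = p'' at the i-th knot. Here h = (1, 1) and Δ = (9, -14), so the interior equations h_(i-1)·m_(i-1) + 2(h_(i-1)+h_i)·m_i + h_i·m_(i+1) = 6(Δ_i − Δ_(i-1)) read
  1·m_0 + 4·m_1 + 1·m_2 = 6(Δ_1 - Δ_0) = -138
Natural end conditions: m_0 = m_2 = 0.
Solving: m_0 = 0, m_1 = -69/2, m_2 = 0.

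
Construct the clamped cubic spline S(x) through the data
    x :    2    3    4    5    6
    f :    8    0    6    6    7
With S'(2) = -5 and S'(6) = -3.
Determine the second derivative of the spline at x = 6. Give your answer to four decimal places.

-17.3929

Put m_i = S'' at the i-th knot. Here h = (1, 1, 1, 1) and Δ = (-8, 6, 0, 1), so the interior equations h_(i-1)·m_(i-1) + 2(h_(i-1)+h_i)·m_i + h_i·m_(i+1) = 6(Δ_i − Δ_(i-1)) read
  1·m_0 + 4·m_1 + 1·m_2 = 6(Δ_1 - Δ_0) = 84
  1·m_1 + 4·m_2 + 1·m_3 = 6(Δ_2 - Δ_1) = -36
  1·m_2 + 4·m_3 + 1·m_4 = 6(Δ_3 - Δ_2) = 6
Clamped end conditions give two more equations: 2h_0·m_0 + h_0·m_1 = 6(Δ_0 - S'(2)) = -18 and h_3·m_3 + 2h_3·m_4 = 6(S'(6) - Δ_3) = -24.
Solving the tridiagonal system: m_0 = -703/28, m_1 = 451/14, m_2 = -79/4, m_3 = 151/14, m_4 = -487/28.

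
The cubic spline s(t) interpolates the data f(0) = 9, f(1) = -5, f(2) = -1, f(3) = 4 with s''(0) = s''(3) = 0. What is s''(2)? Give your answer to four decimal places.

-5.6000

Let M_i = s''(x_i). Step sizes h_i = 1, 1, 1; slopes of the chords Δ_i = (y_(i+1) - y_i)/h_i = -14, 4, 5.
  1·M_0 + 4·M_1 + 1·M_2 = 6(Δ_1 - Δ_0) = 108
  1·M_1 + 4·M_2 + 1·M_3 = 6(Δ_2 - Δ_1) = 6
Natural end conditions: M_0 = M_3 = 0.
Forward elimination and back-substitution give M_0 = 0, M_1 = 142/5, M_2 = -28/5, M_3 = 0.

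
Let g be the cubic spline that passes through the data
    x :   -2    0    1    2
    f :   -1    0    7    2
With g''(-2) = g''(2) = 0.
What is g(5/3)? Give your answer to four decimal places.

4.6779

Write m_i for g''(x_i). With h_i = 2, 1, 1 and divided differences Δ_i = 1/2, 7, -5, the continuity of g' gives the tridiagonal system
  2·m_0 + 6·m_1 + 1·m_2 = 6(Δ_1 - Δ_0) = 39
  1·m_1 + 4·m_2 + 1·m_3 = 6(Δ_2 - Δ_1) = -72
Natural end conditions: m_0 = m_3 = 0.
Solving: m_0 = 0, m_1 = 228/23, m_2 = -471/23, m_3 = 0.
On [1, 2], g(x) = 7 + 42/23·(x - 1) - 471/46·(x - 1)² + 157/46·(x - 1)³.
With (x - 1) = 2/3: g(5/3) = 2905/621.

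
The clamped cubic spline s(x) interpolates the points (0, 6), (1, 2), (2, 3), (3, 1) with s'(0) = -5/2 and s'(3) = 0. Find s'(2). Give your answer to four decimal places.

-0.3667

With m_i denoting the second derivative at x_i, h_i = 1, 1, 1, and Δ_i = (y_(i+1) − y_i)/h_i = -4, 1, -2:
  1·m_0 + 4·m_1 + 1·m_2 = 6(Δ_1 - Δ_0) = 30
  1·m_1 + 4·m_2 + 1·m_3 = 6(Δ_2 - Δ_1) = -18
Clamped end conditions give two more equations: 2h_0·m_0 + h_0·m_1 = 6(Δ_0 - s'(0)) = -9 and h_2·m_2 + 2h_2·m_3 = 6(s'(3) - Δ_2) = 12.
Solving the tridiagonal system: m_0 = -164/15, m_1 = 193/15, m_2 = -158/15, m_3 = 169/15.
On [2, 3], s'(x) = b_2 + 2c_2·(x - 2) + 3d_2·(x - 2)² with b_2 = Δ_2 - h_2(2m_2 + m_3)/6 = -11/30, c_2 = m_2/2 = -79/15, d_2 = (m_3 - m_2)/(6h_2) = 109/30. So s'(2) = -11/30.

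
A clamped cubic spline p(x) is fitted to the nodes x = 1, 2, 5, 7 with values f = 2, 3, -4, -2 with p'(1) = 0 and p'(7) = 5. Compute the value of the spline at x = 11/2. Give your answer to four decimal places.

-4.7476

Put m_i = p'' at the i-th knot. Here h = (1, 3, 2) and Δ = (1, -7/3, 1), so the interior equations h_(i-1)·m_(i-1) + 2(h_(i-1)+h_i)·m_i + h_i·m_(i+1) = 6(Δ_i − Δ_(i-1)) read
  1·m_0 + 8·m_1 + 3·m_2 = 6(Δ_1 - Δ_0) = -20
  3·m_1 + 10·m_2 + 2·m_3 = 6(Δ_2 - Δ_1) = 20
Clamped end conditions give two more equations: 2h_0·m_0 + h_0·m_1 = 6(Δ_0 - p'(1)) = 6 and h_2·m_2 + 2h_2·m_3 = 6(p'(7) - Δ_2) = 24.
Solving the tridiagonal system: m_0 = 194/39, m_1 = -154/39, m_2 = 86/39, m_3 = 191/39.
On [5, 7], p(x) = -4 - 82/39·(x - 5) + 43/39·(x - 5)² + 35/156·(x - 5)³.
With (x - 5) = 1/2: p(11/2) = -1975/416.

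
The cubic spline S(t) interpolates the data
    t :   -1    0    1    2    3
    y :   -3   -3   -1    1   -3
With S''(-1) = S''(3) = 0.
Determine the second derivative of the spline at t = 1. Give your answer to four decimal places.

1.7143

Write σ_i for S''(x_i). With h_i = 1, 1, 1, 1 and divided differences Δ_i = 0, 2, 2, -4, the continuity of S' gives the tridiagonal system
  1·σ_0 + 4·σ_1 + 1·σ_2 = 6(Δ_1 - Δ_0) = 12
  1·σ_1 + 4·σ_2 + 1·σ_3 = 6(Δ_2 - Δ_1) = 0
  1·σ_2 + 4·σ_3 + 1·σ_4 = 6(Δ_3 - Δ_2) = -36
Natural end conditions: σ_0 = σ_4 = 0.
Hence σ_0 = 0, σ_1 = 18/7, σ_2 = 12/7, σ_3 = -66/7, σ_4 = 0.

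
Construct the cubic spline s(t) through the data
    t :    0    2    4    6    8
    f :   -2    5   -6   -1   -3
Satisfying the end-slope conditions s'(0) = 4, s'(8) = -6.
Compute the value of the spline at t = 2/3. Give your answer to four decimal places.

Write M_i for s''(x_i). With h_i = 2, 2, 2, 2 and divided differences Δ_i = 7/2, -11/2, 5/2, -1, the continuity of s' gives the tridiagonal system
  2·M_0 + 8·M_1 + 2·M_2 = 6(Δ_1 - Δ_0) = -54
  2·M_1 + 8·M_2 + 2·M_3 = 6(Δ_2 - Δ_1) = 48
  2·M_2 + 8·M_3 + 2·M_4 = 6(Δ_3 - Δ_2) = -21
Clamped end conditions give two more equations: 2h_0·M_0 + h_0·M_1 = 6(Δ_0 - s'(0)) = -3 and h_3·M_3 + 2h_3·M_4 = 6(s'(8) - Δ_3) = -30.
Solving the tridiagonal system: M_0 = 487/112, M_1 = -571/56, M_2 = 151/16, M_3 = -199/56, M_4 = -641/112.
On [0, 2], s(t) = -2 + 4·t + 487/224·t² - 543/448·t³.
With t = 2/3: s(2/3) = 107/84.

1.2738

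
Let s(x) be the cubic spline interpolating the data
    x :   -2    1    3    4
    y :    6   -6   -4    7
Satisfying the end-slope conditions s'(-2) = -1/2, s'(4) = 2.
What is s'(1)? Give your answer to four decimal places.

-4.8947

Put M_i = s'' at the i-th knot. Here h = (3, 2, 1) and Δ = (-4, 1, 11), so the interior equations h_(i-1)·M_(i-1) + 2(h_(i-1)+h_i)·M_i + h_i·M_(i+1) = 6(Δ_i − Δ_(i-1)) read
  3·M_0 + 10·M_1 + 2·M_2 = 6(Δ_1 - Δ_0) = 30
  2·M_1 + 6·M_2 + 1·M_3 = 6(Δ_2 - Δ_1) = 60
Clamped end conditions give two more equations: 2h_0·M_0 + h_0·M_1 = 6(Δ_0 - s'(-2)) = -21 and h_2·M_2 + 2h_2·M_3 = 6(s'(4) - Δ_2) = -54.
Hence M_0 = -232/57, M_1 = 65/57, M_2 = 878/57, M_3 = -1978/57.
On [1, 3], s'(x) = b_1 + 2c_1·(x - 1) + 3d_1·(x - 1)² with b_1 = Δ_1 - h_1(2M_1 + M_2)/6 = -93/19, c_1 = M_1/2 = 65/114, d_1 = (M_2 - M_1)/(6h_1) = 271/228. So s'(1) = -93/19.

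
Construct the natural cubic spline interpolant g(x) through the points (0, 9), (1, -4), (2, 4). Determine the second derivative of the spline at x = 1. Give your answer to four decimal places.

31.5000

Put M_i = g'' at the i-th knot. Here h = (1, 1) and Δ = (-13, 8), so the interior equations h_(i-1)·M_(i-1) + 2(h_(i-1)+h_i)·M_i + h_i·M_(i+1) = 6(Δ_i − Δ_(i-1)) read
  1·M_0 + 4·M_1 + 1·M_2 = 6(Δ_1 - Δ_0) = 126
Natural end conditions: M_0 = M_2 = 0.
Forward elimination and back-substitution give M_0 = 0, M_1 = 63/2, M_2 = 0.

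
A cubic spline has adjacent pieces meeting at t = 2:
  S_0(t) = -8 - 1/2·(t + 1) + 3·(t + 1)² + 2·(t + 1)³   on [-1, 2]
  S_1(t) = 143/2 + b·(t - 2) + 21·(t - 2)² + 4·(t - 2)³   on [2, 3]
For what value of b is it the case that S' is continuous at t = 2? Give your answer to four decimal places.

S_0'(t) = -1/2 + 6·(t + 1) + 6·(t + 1)², so S_0'(2) = 143/2. On the right, S_1'(2) = b, so b = 143/2.

71.5000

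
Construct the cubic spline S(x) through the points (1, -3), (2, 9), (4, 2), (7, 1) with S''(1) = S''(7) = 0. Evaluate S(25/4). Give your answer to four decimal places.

-0.6334

With M_i denoting the second derivative at x_i, h_i = 1, 2, 3, and Δ_i = (y_(i+1) − y_i)/h_i = 12, -7/2, -1/3:
  1·M_0 + 6·M_1 + 2·M_2 = 6(Δ_1 - Δ_0) = -93
  2·M_1 + 10·M_2 + 3·M_3 = 6(Δ_2 - Δ_1) = 19
Natural end conditions: M_0 = M_3 = 0.
Solving the tridiagonal system: M_0 = 0, M_1 = -121/7, M_2 = 75/14, M_3 = 0.
On [4, 7], S(x) = 2 - 239/42·(x - 4) + 75/28·(x - 4)² - 25/84·(x - 4)³.
With (x - 4) = 9/4: S(25/4) = -1135/1792.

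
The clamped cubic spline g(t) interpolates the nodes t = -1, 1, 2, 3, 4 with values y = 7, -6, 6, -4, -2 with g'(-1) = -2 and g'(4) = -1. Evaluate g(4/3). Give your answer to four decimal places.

-1.6396

Put σ_i = g'' at the i-th knot. Here h = (2, 1, 1, 1) and Δ = (-13/2, 12, -10, 2), so the interior equations h_(i-1)·σ_(i-1) + 2(h_(i-1)+h_i)·σ_i + h_i·σ_(i+1) = 6(Δ_i − Δ_(i-1)) read
  2·σ_0 + 6·σ_1 + 1·σ_2 = 6(Δ_1 - Δ_0) = 111
  1·σ_1 + 4·σ_2 + 1·σ_3 = 6(Δ_2 - Δ_1) = -132
  1·σ_2 + 4·σ_3 + 1·σ_4 = 6(Δ_3 - Δ_2) = 72
Clamped end conditions give two more equations: 2h_0·σ_0 + h_0·σ_1 = 6(Δ_0 - g'(-1)) = -27 and h_3·σ_3 + 2h_3·σ_4 = 6(g'(4) - Δ_3) = -18.
Hence σ_0 = -3989/164, σ_1 = 1441/41, σ_2 = -4201/82, σ_3 = 1549/41, σ_4 = -2287/82.
On [1, 2], g(t) = -6 + 1447/164·(t - 1) + 1441/82·(t - 1)² - 2361/164·(t - 1)³.
With (t - 1) = 1/3: g(4/3) = -605/369.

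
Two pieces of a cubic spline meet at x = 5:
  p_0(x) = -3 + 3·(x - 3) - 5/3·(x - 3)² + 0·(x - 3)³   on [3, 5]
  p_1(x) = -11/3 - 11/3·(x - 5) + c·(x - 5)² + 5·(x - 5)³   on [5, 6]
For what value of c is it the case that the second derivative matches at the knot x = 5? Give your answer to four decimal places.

-1.6667

p_0''(x) = -10/3 + 0·(x - 3), so p_0''(5) = -10/3. On the right, p_1''(5) = 2c, so c = -5/3.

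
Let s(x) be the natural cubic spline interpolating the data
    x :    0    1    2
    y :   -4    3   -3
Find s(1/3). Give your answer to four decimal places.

With M_i denoting the second derivative at x_i, h_i = 1, 1, and Δ_i = (y_(i+1) − y_i)/h_i = 7, -6:
  1·M_0 + 4·M_1 + 1·M_2 = 6(Δ_1 - Δ_0) = -78
Natural end conditions: M_0 = M_2 = 0.
Solving the tridiagonal system: M_0 = 0, M_1 = -39/2, M_2 = 0.
On [0, 1], s(x) = -4 + 41/4·x + 0·x² - 13/4·x³.
With x = 1/3: s(1/3) = -19/27.

-0.7037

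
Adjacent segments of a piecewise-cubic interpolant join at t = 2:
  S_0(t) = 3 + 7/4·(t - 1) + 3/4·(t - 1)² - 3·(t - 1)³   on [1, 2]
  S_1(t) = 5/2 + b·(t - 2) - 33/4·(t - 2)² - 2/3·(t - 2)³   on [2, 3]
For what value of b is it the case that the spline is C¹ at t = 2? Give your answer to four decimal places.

S_0'(t) = 7/4 + 3/2·(t - 1) - 9·(t - 1)², so S_0'(2) = -23/4. On the right, S_1'(2) = b, so b = -23/4.

-5.7500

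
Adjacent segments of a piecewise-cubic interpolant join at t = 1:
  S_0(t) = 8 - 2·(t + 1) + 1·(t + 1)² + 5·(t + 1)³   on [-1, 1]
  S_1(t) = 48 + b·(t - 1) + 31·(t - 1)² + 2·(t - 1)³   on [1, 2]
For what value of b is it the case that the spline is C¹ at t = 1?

S_0'(t) = -2 + 2·(t + 1) + 15·(t + 1)², so S_0'(1) = 62. On the right, S_1'(1) = b, so b = 62.

62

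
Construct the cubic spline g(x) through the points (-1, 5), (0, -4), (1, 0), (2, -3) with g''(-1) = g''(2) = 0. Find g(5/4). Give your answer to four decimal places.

0.1469

Let m_i = g''(x_i). Step sizes h_i = 1, 1, 1; slopes of the chords Δ_i = (y_(i+1) - y_i)/h_i = -9, 4, -3.
  1·m_0 + 4·m_1 + 1·m_2 = 6(Δ_1 - Δ_0) = 78
  1·m_1 + 4·m_2 + 1·m_3 = 6(Δ_2 - Δ_1) = -42
Natural end conditions: m_0 = m_3 = 0.
Forward elimination and back-substitution give m_0 = 0, m_1 = 118/5, m_2 = -82/5, m_3 = 0.
On [1, 2], g(x) = 0 + 37/15·(x - 1) - 41/5·(x - 1)² + 41/15·(x - 1)³.
With (x - 1) = 1/4: g(5/4) = 47/320.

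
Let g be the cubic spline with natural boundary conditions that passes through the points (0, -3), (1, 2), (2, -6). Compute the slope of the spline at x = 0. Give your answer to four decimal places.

8.2500

Put σ_i = g'' at the i-th knot. Here h = (1, 1) and Δ = (5, -8), so the interior equations h_(i-1)·σ_(i-1) + 2(h_(i-1)+h_i)·σ_i + h_i·σ_(i+1) = 6(Δ_i − Δ_(i-1)) read
  1·σ_0 + 4·σ_1 + 1·σ_2 = 6(Δ_1 - Δ_0) = -78
Natural end conditions: σ_0 = σ_2 = 0.
Solving: σ_0 = 0, σ_1 = -39/2, σ_2 = 0.
On [0, 1], g'(x) = b_0 + 2c_0·x + 3d_0·x² with b_0 = Δ_0 - h_0(2σ_0 + σ_1)/6 = 33/4, c_0 = σ_0/2 = 0, d_0 = (σ_1 - σ_0)/(6h_0) = -13/4. So g'(0) = 33/4.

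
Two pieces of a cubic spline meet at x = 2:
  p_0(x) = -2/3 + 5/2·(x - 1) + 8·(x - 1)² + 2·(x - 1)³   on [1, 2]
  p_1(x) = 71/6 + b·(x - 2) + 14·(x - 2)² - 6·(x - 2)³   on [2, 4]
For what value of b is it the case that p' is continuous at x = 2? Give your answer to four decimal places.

24.5000

p_0'(x) = 5/2 + 16·(x - 1) + 6·(x - 1)², so p_0'(2) = 49/2. On the right, p_1'(2) = b, so b = 49/2.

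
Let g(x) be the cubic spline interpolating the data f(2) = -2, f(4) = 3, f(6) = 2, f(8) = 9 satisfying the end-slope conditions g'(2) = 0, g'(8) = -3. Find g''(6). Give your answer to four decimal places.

7.9000

Let m_i = g''(x_i). Step sizes h_i = 2, 2, 2; slopes of the chords Δ_i = (y_(i+1) - y_i)/h_i = 5/2, -1/2, 7/2.
  2·m_0 + 8·m_1 + 2·m_2 = 6(Δ_1 - Δ_0) = -18
  2·m_1 + 8·m_2 + 2·m_3 = 6(Δ_2 - Δ_1) = 24
Clamped end conditions give two more equations: 2h_0·m_0 + h_0·m_1 = 6(Δ_0 - g'(2)) = 15 and h_2·m_2 + 2h_2·m_3 = 6(g'(8) - Δ_2) = -39.
Hence m_0 = 67/10, m_1 = -59/10, m_2 = 79/10, m_3 = -137/10.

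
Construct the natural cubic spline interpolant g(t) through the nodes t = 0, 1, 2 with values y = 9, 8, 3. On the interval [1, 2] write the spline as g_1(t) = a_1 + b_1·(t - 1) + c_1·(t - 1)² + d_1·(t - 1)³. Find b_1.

Let m_i = g''(x_i). Step sizes h_i = 1, 1; slopes of the chords Δ_i = (y_(i+1) - y_i)/h_i = -1, -5.
  1·m_0 + 4·m_1 + 1·m_2 = 6(Δ_1 - Δ_0) = -24
Natural end conditions: m_0 = m_2 = 0.
Solving the tridiagonal system: m_0 = 0, m_1 = -6, m_2 = 0.
On [1, 2], with g_1(t) = a_1 + b_1·(t - 1) + c_1·(t - 1)² + d_1·(t - 1)³: c_1 = m_1/2 = -3, d_1 = (m_2 - m_1)/(6h_1) = 1, b_1 = Δ_1 - h_1(2m_1 + m_2)/6 = -3.

-3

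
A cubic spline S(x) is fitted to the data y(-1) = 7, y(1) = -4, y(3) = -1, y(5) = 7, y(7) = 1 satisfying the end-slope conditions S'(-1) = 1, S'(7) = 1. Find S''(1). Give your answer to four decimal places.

8.2500

Write M_i for S''(x_i). With h_i = 2, 2, 2, 2 and divided differences Δ_i = -11/2, 3/2, 4, -3, the continuity of S' gives the tridiagonal system
  2·M_0 + 8·M_1 + 2·M_2 = 6(Δ_1 - Δ_0) = 42
  2·M_1 + 8·M_2 + 2·M_3 = 6(Δ_2 - Δ_1) = 15
  2·M_2 + 8·M_3 + 2·M_4 = 6(Δ_3 - Δ_2) = -42
Clamped end conditions give two more equations: 2h_0·M_0 + h_0·M_1 = 6(Δ_0 - S'(-1)) = -39 and h_3·M_3 + 2h_3·M_4 = 6(S'(7) - Δ_3) = 24.
Forward elimination and back-substitution give M_0 = -111/8, M_1 = 33/4, M_2 = 15/8, M_3 = -33/4, M_4 = 81/8.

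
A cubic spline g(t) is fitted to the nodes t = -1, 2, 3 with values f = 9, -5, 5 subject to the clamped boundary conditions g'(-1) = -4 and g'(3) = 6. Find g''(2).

17

Write M_i for g''(x_i). With h_i = 3, 1 and divided differences Δ_i = -14/3, 10, the continuity of g' gives the tridiagonal system
  3·M_0 + 8·M_1 + 1·M_2 = 6(Δ_1 - Δ_0) = 88
Clamped end conditions give two more equations: 2h_0·M_0 + h_0·M_1 = 6(Δ_0 - g'(-1)) = -4 and h_1·M_1 + 2h_1·M_2 = 6(g'(3) - Δ_1) = -24.
Solving the tridiagonal system: M_0 = -55/6, M_1 = 17, M_2 = -41/2.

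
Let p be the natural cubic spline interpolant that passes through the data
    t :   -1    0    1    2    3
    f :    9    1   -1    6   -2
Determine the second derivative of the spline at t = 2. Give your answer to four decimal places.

-27.3214

With M_i denoting the second derivative at x_i, h_i = 1, 1, 1, 1, and Δ_i = (y_(i+1) − y_i)/h_i = -8, -2, 7, -8:
  1·M_0 + 4·M_1 + 1·M_2 = 6(Δ_1 - Δ_0) = 36
  1·M_1 + 4·M_2 + 1·M_3 = 6(Δ_2 - Δ_1) = 54
  1·M_2 + 4·M_3 + 1·M_4 = 6(Δ_3 - Δ_2) = -90
Natural end conditions: M_0 = M_4 = 0.
Solving: M_0 = 0, M_1 = 117/28, M_2 = 135/7, M_3 = -765/28, M_4 = 0.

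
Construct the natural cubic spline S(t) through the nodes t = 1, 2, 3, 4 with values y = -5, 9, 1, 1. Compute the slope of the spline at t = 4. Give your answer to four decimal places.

Put M_i = S'' at the i-th knot. Here h = (1, 1, 1) and Δ = (14, -8, 0), so the interior equations h_(i-1)·M_(i-1) + 2(h_(i-1)+h_i)·M_i + h_i·M_(i+1) = 6(Δ_i − Δ_(i-1)) read
  1·M_0 + 4·M_1 + 1·M_2 = 6(Δ_1 - Δ_0) = -132
  1·M_1 + 4·M_2 + 1·M_3 = 6(Δ_2 - Δ_1) = 48
Natural end conditions: M_0 = M_3 = 0.
Solving: M_0 = 0, M_1 = -192/5, M_2 = 108/5, M_3 = 0.
On [3, 4], S'(t) = b_2 + 2c_2·(t - 3) + 3d_2·(t - 3)² with b_2 = Δ_2 - h_2(2M_2 + M_3)/6 = -36/5, c_2 = M_2/2 = 54/5, d_2 = (M_3 - M_2)/(6h_2) = -18/5. So S'(4) = 18/5.

3.6000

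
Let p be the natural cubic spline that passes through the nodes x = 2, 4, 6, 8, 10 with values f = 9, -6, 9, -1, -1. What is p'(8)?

-5

Write m_i for p''(x_i). With h_i = 2, 2, 2, 2 and divided differences Δ_i = -15/2, 15/2, -5, 0, the continuity of p' gives the tridiagonal system
  2·m_0 + 8·m_1 + 2·m_2 = 6(Δ_1 - Δ_0) = 90
  2·m_1 + 8·m_2 + 2·m_3 = 6(Δ_2 - Δ_1) = -75
  2·m_2 + 8·m_3 + 2·m_4 = 6(Δ_3 - Δ_2) = 30
Natural end conditions: m_0 = m_4 = 0.
Hence m_0 = 0, m_1 = 15, m_2 = -15, m_3 = 15/2, m_4 = 0.
On [8, 10], p'(x) = b_3 + 2c_3·(x - 8) + 3d_3·(x - 8)² with b_3 = Δ_3 - h_3(2m_3 + m_4)/6 = -5, c_3 = m_3/2 = 15/4, d_3 = (m_4 - m_3)/(6h_3) = -5/8. So p'(8) = -5.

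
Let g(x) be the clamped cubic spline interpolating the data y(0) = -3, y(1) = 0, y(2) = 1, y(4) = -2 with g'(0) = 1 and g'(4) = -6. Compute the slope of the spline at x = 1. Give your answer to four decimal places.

2.6591

Write M_i for g''(x_i). With h_i = 1, 1, 2 and divided differences Δ_i = 3, 1, -3/2, the continuity of g' gives the tridiagonal system
  1·M_0 + 4·M_1 + 1·M_2 = 6(Δ_1 - Δ_0) = -12
  1·M_1 + 6·M_2 + 2·M_3 = 6(Δ_2 - Δ_1) = -15
Clamped end conditions give two more equations: 2h_0·M_0 + h_0·M_1 = 6(Δ_0 - g'(0)) = 12 and h_2·M_2 + 2h_2·M_3 = 6(g'(4) - Δ_2) = -27.
Solving: M_0 = 191/22, M_1 = -59/11, M_2 = 17/22, M_3 = -157/22.
On [1, 2], g'(x) = b_1 + 2c_1·(x - 1) + 3d_1·(x - 1)² with b_1 = Δ_1 - h_1(2M_1 + M_2)/6 = 117/44, c_1 = M_1/2 = -59/22, d_1 = (M_2 - M_1)/(6h_1) = 45/44. So g'(1) = 117/44.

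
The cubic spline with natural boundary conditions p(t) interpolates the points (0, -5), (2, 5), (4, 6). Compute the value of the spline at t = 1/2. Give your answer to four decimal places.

Let M_i = p''(x_i). Step sizes h_i = 2, 2; slopes of the chords Δ_i = (y_(i+1) - y_i)/h_i = 5, 1/2.
  2·M_0 + 8·M_1 + 2·M_2 = 6(Δ_1 - Δ_0) = -27
Natural end conditions: M_0 = M_2 = 0.
Forward elimination and back-substitution give M_0 = 0, M_1 = -27/8, M_2 = 0.
On [0, 2], p(t) = -5 + 49/8·t + 0·t² - 9/32·t³.
With t = 1/2: p(1/2) = -505/256.

-1.9727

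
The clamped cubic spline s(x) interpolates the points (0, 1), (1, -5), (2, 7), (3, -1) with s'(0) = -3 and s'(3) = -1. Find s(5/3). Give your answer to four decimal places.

Write M_i for s''(x_i). With h_i = 1, 1, 1 and divided differences Δ_i = -6, 12, -8, the continuity of s' gives the tridiagonal system
  1·M_0 + 4·M_1 + 1·M_2 = 6(Δ_1 - Δ_0) = 108
  1·M_1 + 4·M_2 + 1·M_3 = 6(Δ_2 - Δ_1) = -120
Clamped end conditions give two more equations: 2h_0·M_0 + h_0·M_1 = 6(Δ_0 - s'(0)) = -18 and h_2·M_2 + 2h_2·M_3 = 6(s'(3) - Δ_2) = 42.
Solving the tridiagonal system: M_0 = -502/15, M_1 = 734/15, M_2 = -814/15, M_3 = 722/15.
On [1, 2], s(x) = -5 + 71/15·(x - 1) + 367/15·(x - 1)² - 86/5·(x - 1)³.
With (x - 1) = 2/3: s(5/3) = 59/15.

3.9333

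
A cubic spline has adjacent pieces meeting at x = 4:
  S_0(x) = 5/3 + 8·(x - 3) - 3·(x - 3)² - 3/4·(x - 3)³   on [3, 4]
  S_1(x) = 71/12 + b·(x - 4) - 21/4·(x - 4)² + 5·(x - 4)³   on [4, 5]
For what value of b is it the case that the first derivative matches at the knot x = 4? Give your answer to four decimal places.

-0.2500

S_0'(x) = 8 - 6·(x - 3) - 9/4·(x - 3)², so S_0'(4) = -1/4. On the right, S_1'(4) = b, so b = -1/4.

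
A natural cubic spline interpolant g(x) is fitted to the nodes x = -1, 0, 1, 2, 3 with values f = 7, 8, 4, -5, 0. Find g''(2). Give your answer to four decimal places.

Let m_i = g''(x_i). Step sizes h_i = 1, 1, 1, 1; slopes of the chords Δ_i = (y_(i+1) - y_i)/h_i = 1, -4, -9, 5.
  1·m_0 + 4·m_1 + 1·m_2 = 6(Δ_1 - Δ_0) = -30
  1·m_1 + 4·m_2 + 1·m_3 = 6(Δ_2 - Δ_1) = -30
  1·m_2 + 4·m_3 + 1·m_4 = 6(Δ_3 - Δ_2) = 84
Natural end conditions: m_0 = m_4 = 0.
Forward elimination and back-substitution give m_0 = 0, m_1 = -123/28, m_2 = -87/7, m_3 = 675/28, m_4 = 0.

24.1071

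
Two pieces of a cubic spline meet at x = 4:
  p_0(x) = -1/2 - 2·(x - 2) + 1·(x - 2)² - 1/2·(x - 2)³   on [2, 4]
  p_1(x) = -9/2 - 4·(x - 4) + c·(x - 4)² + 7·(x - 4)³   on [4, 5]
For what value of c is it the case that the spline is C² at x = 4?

-2

p_0''(x) = 2 - 3·(x - 2), so p_0''(4) = -4. On the right, p_1''(4) = 2c, so c = -2.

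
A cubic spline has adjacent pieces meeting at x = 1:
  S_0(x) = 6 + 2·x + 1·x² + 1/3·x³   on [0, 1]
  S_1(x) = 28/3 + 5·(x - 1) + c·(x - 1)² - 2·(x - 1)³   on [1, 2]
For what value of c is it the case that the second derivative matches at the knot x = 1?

2

S_0''(x) = 2 + 2·x, so S_0''(1) = 4. On the right, S_1''(1) = 2c, so c = 2.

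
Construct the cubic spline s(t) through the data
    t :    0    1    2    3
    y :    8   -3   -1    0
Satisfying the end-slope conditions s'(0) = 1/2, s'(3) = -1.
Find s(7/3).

Write σ_i for s''(x_i). With h_i = 1, 1, 1 and divided differences Δ_i = -11, 2, 1, the continuity of s' gives the tridiagonal system
  1·σ_0 + 4·σ_1 + 1·σ_2 = 6(Δ_1 - Δ_0) = 78
  1·σ_1 + 4·σ_2 + 1·σ_3 = 6(Δ_2 - Δ_1) = -6
Clamped end conditions give two more equations: 2h_0·σ_0 + h_0·σ_1 = 6(Δ_0 - s'(0)) = -69 and h_2·σ_2 + 2h_2·σ_3 = 6(s'(3) - Δ_2) = -12.
Hence σ_0 = -52, σ_1 = 35, σ_2 = -10, σ_3 = -1.
On [2, 3], s(t) = -1 + 9/2·(t - 2) - 5·(t - 2)² + 3/2·(t - 2)³.
With (t - 2) = 1/3: s(7/3) = 0.

0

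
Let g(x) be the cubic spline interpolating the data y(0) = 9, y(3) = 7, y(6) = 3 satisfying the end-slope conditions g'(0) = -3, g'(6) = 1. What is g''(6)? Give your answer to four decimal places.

3.3333

Put m_i = g'' at the i-th knot. Here h = (3, 3) and Δ = (-2/3, -4/3), so the interior equations h_(i-1)·m_(i-1) + 2(h_(i-1)+h_i)·m_i + h_i·m_(i+1) = 6(Δ_i − Δ_(i-1)) read
  3·m_0 + 12·m_1 + 3·m_2 = 6(Δ_1 - Δ_0) = -4
Clamped end conditions give two more equations: 2h_0·m_0 + h_0·m_1 = 6(Δ_0 - g'(0)) = 14 and h_1·m_1 + 2h_1·m_2 = 6(g'(6) - Δ_1) = 14.
Forward elimination and back-substitution give m_0 = 10/3, m_1 = -2, m_2 = 10/3.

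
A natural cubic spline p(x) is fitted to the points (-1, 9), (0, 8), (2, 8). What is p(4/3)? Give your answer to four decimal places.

7.8025

Put M_i = p'' at the i-th knot. Here h = (1, 2) and Δ = (-1, 0), so the interior equations h_(i-1)·M_(i-1) + 2(h_(i-1)+h_i)·M_i + h_i·M_(i+1) = 6(Δ_i − Δ_(i-1)) read
  1·M_0 + 6·M_1 + 2·M_2 = 6(Δ_1 - Δ_0) = 6
Natural end conditions: M_0 = M_2 = 0.
Solving the tridiagonal system: M_0 = 0, M_1 = 1, M_2 = 0.
On [0, 2], p(x) = 8 - 2/3·x + 1/2·x² - 1/12·x³.
With x = 4/3: p(4/3) = 632/81.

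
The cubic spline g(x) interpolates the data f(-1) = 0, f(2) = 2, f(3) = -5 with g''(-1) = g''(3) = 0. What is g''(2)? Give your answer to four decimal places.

Let M_i = g''(x_i). Step sizes h_i = 3, 1; slopes of the chords Δ_i = (y_(i+1) - y_i)/h_i = 2/3, -7.
  3·M_0 + 8·M_1 + 1·M_2 = 6(Δ_1 - Δ_0) = -46
Natural end conditions: M_0 = M_2 = 0.
Forward elimination and back-substitution give M_0 = 0, M_1 = -23/4, M_2 = 0.

-5.7500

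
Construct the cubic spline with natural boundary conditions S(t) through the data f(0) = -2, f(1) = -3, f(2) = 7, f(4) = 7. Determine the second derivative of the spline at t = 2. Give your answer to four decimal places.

Write M_i for S''(x_i). With h_i = 1, 1, 2 and divided differences Δ_i = -1, 10, 0, the continuity of S' gives the tridiagonal system
  1·M_0 + 4·M_1 + 1·M_2 = 6(Δ_1 - Δ_0) = 66
  1·M_1 + 6·M_2 + 2·M_3 = 6(Δ_2 - Δ_1) = -60
Natural end conditions: M_0 = M_3 = 0.
Solving: M_0 = 0, M_1 = 456/23, M_2 = -306/23, M_3 = 0.

-13.3043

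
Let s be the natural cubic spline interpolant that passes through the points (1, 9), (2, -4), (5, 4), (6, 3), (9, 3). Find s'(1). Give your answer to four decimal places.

-15.4954

Let σ_i = s''(x_i). Step sizes h_i = 1, 3, 1, 3; slopes of the chords Δ_i = (y_(i+1) - y_i)/h_i = -13, 8/3, -1, 0.
  1·σ_0 + 8·σ_1 + 3·σ_2 = 6(Δ_1 - Δ_0) = 94
  3·σ_1 + 8·σ_2 + 1·σ_3 = 6(Δ_2 - Δ_1) = -22
  1·σ_2 + 8·σ_3 + 3·σ_4 = 6(Δ_3 - Δ_2) = 6
Natural end conditions: σ_0 = σ_4 = 0.
Forward elimination and back-substitution give σ_0 = 0, σ_1 = 539/36, σ_2 = -232/27, σ_3 = 197/108, σ_4 = 0.
On [1, 2], s'(x) = b_0 + 2c_0·(x - 1) + 3d_0·(x - 1)² with b_0 = Δ_0 - h_0(2σ_0 + σ_1)/6 = -3347/216, c_0 = σ_0/2 = 0, d_0 = (σ_1 - σ_0)/(6h_0) = 539/216. So s'(1) = -3347/216.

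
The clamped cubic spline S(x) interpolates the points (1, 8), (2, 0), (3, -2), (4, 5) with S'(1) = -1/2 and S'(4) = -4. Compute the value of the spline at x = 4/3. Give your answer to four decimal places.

6.5284

Put σ_i = S'' at the i-th knot. Here h = (1, 1, 1) and Δ = (-8, -2, 7), so the interior equations h_(i-1)·σ_(i-1) + 2(h_(i-1)+h_i)·σ_i + h_i·σ_(i+1) = 6(Δ_i − Δ_(i-1)) read
  1·σ_0 + 4·σ_1 + 1·σ_2 = 6(Δ_1 - Δ_0) = 36
  1·σ_1 + 4·σ_2 + 1·σ_3 = 6(Δ_2 - Δ_1) = 54
Clamped end conditions give two more equations: 2h_0·σ_0 + h_0·σ_1 = 6(Δ_0 - S'(1)) = -45 and h_2·σ_2 + 2h_2·σ_3 = 6(S'(4) - Δ_2) = -66.
Solving the tridiagonal system: σ_0 = -416/15, σ_1 = 157/15, σ_2 = 328/15, σ_3 = -659/15.
On [1, 2], S(x) = 8 - 1/2·(x - 1) - 208/15·(x - 1)² + 191/30·(x - 1)³.
With (x - 1) = 1/3: S(4/3) = 2644/405.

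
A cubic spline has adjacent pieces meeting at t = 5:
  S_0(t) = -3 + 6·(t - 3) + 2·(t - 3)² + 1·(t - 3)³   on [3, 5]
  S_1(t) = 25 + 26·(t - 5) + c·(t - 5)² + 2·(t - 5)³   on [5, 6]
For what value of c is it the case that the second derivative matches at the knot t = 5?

S_0''(t) = 4 + 6·(t - 3), so S_0''(5) = 16. On the right, S_1''(5) = 2c, so c = 8.

8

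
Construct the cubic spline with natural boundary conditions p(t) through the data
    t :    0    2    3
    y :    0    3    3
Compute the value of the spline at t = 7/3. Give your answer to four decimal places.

With M_i denoting the second derivative at x_i, h_i = 2, 1, and Δ_i = (y_(i+1) − y_i)/h_i = 3/2, 0:
  2·M_0 + 6·M_1 + 1·M_2 = 6(Δ_1 - Δ_0) = -9
Natural end conditions: M_0 = M_2 = 0.
Solving: M_0 = 0, M_1 = -3/2, M_2 = 0.
On [2, 3], p(t) = 3 + 1/2·(t - 2) - 3/4·(t - 2)² + 1/4·(t - 2)³.
With (t - 2) = 1/3: p(7/3) = 167/54.

3.0926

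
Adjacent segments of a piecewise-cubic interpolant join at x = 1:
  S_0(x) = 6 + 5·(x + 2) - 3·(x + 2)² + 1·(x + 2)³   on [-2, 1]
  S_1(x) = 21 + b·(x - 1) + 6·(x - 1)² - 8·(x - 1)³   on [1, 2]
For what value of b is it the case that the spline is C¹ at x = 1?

S_0'(x) = 5 - 6·(x + 2) + 3·(x + 2)², so S_0'(1) = 14. On the right, S_1'(1) = b, so b = 14.

14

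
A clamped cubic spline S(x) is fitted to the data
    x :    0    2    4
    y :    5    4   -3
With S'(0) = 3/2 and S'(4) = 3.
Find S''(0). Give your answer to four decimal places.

Write σ_i for S''(x_i). With h_i = 2, 2 and divided differences Δ_i = -1/2, -7/2, the continuity of S' gives the tridiagonal system
  2·σ_0 + 8·σ_1 + 2·σ_2 = 6(Δ_1 - Δ_0) = -18
Clamped end conditions give two more equations: 2h_0·σ_0 + h_0·σ_1 = 6(Δ_0 - S'(0)) = -12 and h_1·σ_1 + 2h_1·σ_2 = 6(S'(4) - Δ_1) = 39.
Hence σ_0 = -3/8, σ_1 = -21/4, σ_2 = 99/8.

-0.3750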